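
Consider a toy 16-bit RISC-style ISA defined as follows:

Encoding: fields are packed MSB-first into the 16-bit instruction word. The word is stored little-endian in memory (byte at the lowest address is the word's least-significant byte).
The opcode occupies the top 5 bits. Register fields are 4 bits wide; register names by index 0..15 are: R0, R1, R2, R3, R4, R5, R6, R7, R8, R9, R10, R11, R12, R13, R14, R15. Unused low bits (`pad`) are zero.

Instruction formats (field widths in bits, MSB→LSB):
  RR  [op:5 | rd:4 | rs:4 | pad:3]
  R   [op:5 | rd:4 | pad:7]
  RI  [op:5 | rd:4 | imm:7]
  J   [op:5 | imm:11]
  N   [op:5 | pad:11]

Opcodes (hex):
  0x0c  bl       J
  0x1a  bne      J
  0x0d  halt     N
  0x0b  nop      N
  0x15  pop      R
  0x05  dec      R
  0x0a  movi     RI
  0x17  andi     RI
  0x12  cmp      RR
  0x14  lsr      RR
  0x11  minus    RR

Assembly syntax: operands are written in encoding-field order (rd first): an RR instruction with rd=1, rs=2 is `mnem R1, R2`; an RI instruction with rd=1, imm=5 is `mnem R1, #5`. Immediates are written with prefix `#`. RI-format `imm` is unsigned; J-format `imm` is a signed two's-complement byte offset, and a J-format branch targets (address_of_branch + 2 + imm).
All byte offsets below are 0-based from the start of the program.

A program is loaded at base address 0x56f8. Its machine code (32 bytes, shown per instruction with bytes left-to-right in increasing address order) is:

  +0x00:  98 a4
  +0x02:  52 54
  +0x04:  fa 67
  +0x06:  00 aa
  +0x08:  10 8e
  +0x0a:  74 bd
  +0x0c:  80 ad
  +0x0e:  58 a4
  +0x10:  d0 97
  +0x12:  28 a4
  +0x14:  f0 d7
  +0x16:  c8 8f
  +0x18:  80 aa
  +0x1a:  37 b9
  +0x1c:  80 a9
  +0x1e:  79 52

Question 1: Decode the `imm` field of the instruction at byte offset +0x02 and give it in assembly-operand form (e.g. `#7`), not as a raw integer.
#82

[02] 52 54 → 0x5452
  opcode bits[15:11]=0xa: movi/RI
  rd: (w>>7)&0xf=0x8 → R8
  imm: (w>>0)&0x7f=0x52 → #82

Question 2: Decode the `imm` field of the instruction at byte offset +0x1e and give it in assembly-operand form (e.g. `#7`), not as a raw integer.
#121

off 0x1e: read 79 52 as little → 0x5279
  top 5b → 0xa → movi [RI]
  rd@[10:7]=0x4 ⇒ R4
  imm@[6:0]=0x79 ⇒ #121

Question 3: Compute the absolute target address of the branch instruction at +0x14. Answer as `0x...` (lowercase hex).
[14] f0 d7 → 0xd7f0
  opcode bits[15:11]=0x1a: bne/J
  [10:0] imm=2032 (s11→-16) = #-16
  target = base 0x56f8 + off 0x14 + 2 + imm -16 = 0x56fe

0x56fe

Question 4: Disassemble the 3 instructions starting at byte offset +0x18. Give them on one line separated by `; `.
@+18  little-endian(80 aa) = 0xaa80
  top 5b → 0x15 → pop [R]
  rd: (w>>7)&0xf=0x5 → R5
@+1a  little-endian(37 b9) = 0xb937
  top 5b → 0x17 → andi [RI]
  rd: (w>>7)&0xf=0x2 → R2
  imm: (w>>0)&0x7f=0x37 → #55
@+1c  little-endian(80 a9) = 0xa980
  top 5b → 0x15 → pop [R]
  rd: (w>>7)&0xf=0x3 → R3

pop R5; andi R2, #55; pop R3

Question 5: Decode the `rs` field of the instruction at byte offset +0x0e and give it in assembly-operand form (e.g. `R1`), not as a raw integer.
off 0x0e: read 58 a4 as little → 0xa458
  op=0xa458>>11=0x14 ⇒ lsr (RR)
  rd@[10:7]=0x8 ⇒ R8
  rs@[6:3]=0xb ⇒ R11

R11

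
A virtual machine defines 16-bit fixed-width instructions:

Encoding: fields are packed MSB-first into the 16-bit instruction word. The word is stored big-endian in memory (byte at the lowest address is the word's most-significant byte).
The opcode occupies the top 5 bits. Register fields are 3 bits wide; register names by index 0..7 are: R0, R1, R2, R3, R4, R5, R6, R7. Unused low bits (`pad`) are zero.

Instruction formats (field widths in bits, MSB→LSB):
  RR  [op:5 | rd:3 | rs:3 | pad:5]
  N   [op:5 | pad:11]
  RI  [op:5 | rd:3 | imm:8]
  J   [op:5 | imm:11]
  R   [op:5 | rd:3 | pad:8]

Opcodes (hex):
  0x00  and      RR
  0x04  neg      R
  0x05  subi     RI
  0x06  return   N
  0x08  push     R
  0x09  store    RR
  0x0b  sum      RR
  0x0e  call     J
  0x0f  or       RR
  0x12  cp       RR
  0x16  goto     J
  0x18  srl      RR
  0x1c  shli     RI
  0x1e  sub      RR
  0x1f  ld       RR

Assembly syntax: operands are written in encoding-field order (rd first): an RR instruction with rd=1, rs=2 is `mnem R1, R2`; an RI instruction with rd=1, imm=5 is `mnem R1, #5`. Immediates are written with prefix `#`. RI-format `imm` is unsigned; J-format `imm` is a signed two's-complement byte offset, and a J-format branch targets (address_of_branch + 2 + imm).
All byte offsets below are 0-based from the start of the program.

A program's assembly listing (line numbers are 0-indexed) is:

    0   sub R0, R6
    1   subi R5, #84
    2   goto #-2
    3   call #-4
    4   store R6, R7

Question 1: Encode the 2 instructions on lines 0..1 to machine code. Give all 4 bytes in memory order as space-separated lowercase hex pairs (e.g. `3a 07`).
f0 c0 2d 54

0. sub fields op=0x1e:5|rd=0:3|rs=6:3|pad=0:5 → word f0c0h → f0 c0
1. subi fields op=0x5:5|rd=5:3|imm=84:8 → word 2d54h → 2d 54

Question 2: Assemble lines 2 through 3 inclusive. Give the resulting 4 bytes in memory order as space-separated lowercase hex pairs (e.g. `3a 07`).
b7 fe 77 fc

line 2 (goto): pack op=0x16:5|imm=-2:11 = 0xb7fe; big→ b7 fe
line 3 (call): pack op=0xe:5|imm=-4:11 = 0x77fc; big→ 77 fc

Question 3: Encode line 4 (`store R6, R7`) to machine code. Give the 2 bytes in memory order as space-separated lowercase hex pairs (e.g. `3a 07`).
4e e0

L4: store op=0x9:5|rd=6:3|rs=7:3|pad=0:5 ⇒ 0x4ee0 ⇒ big 4e e0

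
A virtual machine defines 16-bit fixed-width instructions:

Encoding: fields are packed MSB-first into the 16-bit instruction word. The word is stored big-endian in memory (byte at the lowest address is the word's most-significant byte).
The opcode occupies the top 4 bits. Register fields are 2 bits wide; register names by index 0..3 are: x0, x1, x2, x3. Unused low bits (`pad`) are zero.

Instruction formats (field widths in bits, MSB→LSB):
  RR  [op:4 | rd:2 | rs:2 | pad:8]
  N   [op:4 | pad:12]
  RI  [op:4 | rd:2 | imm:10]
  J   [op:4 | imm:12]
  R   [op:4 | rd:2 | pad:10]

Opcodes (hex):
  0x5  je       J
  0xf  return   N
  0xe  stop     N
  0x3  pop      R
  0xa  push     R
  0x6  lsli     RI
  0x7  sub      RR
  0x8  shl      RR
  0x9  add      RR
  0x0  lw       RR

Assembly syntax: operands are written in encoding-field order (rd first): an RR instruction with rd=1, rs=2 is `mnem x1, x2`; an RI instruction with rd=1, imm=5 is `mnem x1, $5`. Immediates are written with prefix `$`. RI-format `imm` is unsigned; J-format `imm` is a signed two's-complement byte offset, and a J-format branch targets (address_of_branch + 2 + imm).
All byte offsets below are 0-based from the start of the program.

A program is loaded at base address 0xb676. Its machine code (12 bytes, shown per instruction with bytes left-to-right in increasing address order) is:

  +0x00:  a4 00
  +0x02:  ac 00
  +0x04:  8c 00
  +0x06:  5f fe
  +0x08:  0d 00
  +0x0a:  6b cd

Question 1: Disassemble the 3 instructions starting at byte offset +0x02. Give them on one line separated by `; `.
push x3; shl x3, x0; je $-2

[02] ac 00 → 0xac00
  top 4b → 0xa → push [R]
  rd: (w>>10)&0x3=0x3 → x3
[04] 8c 00 → 0x8c00
  top 4b → 0x8 → shl [RR]
  rd: (w>>10)&0x3=0x3 → x3
  rs: (w>>8)&0x3=0x0 → x0
[06] 5f fe → 0x5ffe
  top 4b → 0x5 → je [J]
  imm: (w>>0)&0xfff=0xffe (s12→-2) → $-2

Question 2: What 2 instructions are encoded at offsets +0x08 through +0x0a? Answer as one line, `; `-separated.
off 0x08: read 0d 00 as big → 0x0d00
  top 4b → 0x0 → lw [RR]
  rd: (w>>10)&0x3=0x3 → x3
  rs: (w>>8)&0x3=0x1 → x1
off 0x0a: read 6b cd as big → 0x6bcd
  top 4b → 0x6 → lsli [RI]
  rd: (w>>10)&0x3=0x2 → x2
  imm: (w>>0)&0x3ff=0x3cd → $973

lw x3, x1; lsli x2, $973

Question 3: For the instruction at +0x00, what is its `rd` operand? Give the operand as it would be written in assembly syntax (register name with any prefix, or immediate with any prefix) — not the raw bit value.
+0x00: a4 00 ⇒ word 0xa400 (big)
  opcode bits[15:12]=0xa: push/R
  [11:10] rd=1 = x1

x1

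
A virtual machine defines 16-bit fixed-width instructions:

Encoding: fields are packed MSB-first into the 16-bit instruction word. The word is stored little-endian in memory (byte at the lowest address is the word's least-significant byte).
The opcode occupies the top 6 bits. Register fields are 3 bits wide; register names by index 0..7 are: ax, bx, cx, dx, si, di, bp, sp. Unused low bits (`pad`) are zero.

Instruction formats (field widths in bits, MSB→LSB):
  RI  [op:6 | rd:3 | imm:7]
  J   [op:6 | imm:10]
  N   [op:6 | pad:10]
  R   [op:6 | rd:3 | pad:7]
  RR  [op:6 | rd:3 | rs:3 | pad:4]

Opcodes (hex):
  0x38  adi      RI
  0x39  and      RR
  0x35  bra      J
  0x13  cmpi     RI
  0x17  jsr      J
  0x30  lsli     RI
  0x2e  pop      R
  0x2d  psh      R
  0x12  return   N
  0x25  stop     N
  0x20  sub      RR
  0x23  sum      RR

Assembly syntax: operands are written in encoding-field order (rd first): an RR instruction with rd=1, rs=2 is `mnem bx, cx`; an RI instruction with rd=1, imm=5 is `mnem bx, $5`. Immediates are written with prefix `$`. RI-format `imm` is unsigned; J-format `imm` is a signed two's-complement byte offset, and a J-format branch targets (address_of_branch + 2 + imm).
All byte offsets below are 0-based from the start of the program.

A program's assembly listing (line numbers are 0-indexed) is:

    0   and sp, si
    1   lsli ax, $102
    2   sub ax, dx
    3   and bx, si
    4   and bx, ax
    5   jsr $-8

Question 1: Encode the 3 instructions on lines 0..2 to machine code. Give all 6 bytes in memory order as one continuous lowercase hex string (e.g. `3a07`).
c0e766c03080

L0: and op=0x39:6|rd=7:3|rs=4:3|pad=0:4 ⇒ 0xe7c0 ⇒ little c0 e7
L1: lsli op=0x30:6|rd=0:3|imm=102:7 ⇒ 0xc066 ⇒ little 66 c0
L2: sub op=0x20:6|rd=0:3|rs=3:3|pad=0:4 ⇒ 0x8030 ⇒ little 30 80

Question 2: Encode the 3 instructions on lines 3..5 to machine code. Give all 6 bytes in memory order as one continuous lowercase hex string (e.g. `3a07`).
line 3 (and): pack op=0x39:6|rd=1:3|rs=4:3|pad=0:4 = 0xe4c0; little→ c0 e4
line 4 (and): pack op=0x39:6|rd=1:3|rs=0:3|pad=0:4 = 0xe480; little→ 80 e4
line 5 (jsr): pack op=0x17:6|imm=-8:10 = 0x5ff8; little→ f8 5f

c0e480e4f85f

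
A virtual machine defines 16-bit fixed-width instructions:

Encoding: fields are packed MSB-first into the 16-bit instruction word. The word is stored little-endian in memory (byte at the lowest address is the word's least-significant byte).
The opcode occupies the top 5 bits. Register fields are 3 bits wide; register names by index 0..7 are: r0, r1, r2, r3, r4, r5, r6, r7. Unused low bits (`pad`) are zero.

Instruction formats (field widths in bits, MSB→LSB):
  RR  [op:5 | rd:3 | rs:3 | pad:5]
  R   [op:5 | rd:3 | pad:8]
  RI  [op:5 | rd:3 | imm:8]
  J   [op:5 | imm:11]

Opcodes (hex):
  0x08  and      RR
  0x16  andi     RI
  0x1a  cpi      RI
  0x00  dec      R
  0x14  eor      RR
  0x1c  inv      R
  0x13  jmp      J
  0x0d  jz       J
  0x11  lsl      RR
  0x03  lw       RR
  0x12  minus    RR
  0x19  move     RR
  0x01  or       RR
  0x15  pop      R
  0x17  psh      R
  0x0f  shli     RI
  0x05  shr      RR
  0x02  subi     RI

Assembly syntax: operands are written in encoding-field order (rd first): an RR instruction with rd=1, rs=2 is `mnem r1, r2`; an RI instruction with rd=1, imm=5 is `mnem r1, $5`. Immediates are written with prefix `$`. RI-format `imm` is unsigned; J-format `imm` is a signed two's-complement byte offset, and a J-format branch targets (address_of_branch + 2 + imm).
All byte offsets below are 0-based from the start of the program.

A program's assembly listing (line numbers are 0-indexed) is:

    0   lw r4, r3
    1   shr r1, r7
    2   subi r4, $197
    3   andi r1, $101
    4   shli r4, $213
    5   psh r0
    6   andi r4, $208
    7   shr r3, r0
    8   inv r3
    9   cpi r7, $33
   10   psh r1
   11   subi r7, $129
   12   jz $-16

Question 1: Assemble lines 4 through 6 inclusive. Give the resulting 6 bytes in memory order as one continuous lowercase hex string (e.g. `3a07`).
L4: shli op=0xf:5|rd=4:3|imm=213:8 ⇒ 0x7cd5 ⇒ little d5 7c
L5: psh op=0x17:5|rd=0:3|pad=0:8 ⇒ 0xb800 ⇒ little 00 b8
L6: andi op=0x16:5|rd=4:3|imm=208:8 ⇒ 0xb4d0 ⇒ little d0 b4

d57c00b8d0b4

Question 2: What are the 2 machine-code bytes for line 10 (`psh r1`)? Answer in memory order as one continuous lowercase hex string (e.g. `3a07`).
line 10 (psh): pack op=0x17:5|rd=1:3|pad=0:8 = 0xb900; little→ 00 b9

00b9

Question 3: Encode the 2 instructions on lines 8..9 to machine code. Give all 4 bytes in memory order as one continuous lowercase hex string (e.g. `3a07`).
8. inv fields op=0x1c:5|rd=3:3|pad=0:8 → word e300h → 00 e3
9. cpi fields op=0x1a:5|rd=7:3|imm=33:8 → word d721h → 21 d7

00e321d7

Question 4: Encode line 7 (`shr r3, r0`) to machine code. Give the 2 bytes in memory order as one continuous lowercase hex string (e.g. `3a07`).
L7: shr op=0x5:5|rd=3:3|rs=0:3|pad=0:5 ⇒ 0x2b00 ⇒ little 00 2b

002b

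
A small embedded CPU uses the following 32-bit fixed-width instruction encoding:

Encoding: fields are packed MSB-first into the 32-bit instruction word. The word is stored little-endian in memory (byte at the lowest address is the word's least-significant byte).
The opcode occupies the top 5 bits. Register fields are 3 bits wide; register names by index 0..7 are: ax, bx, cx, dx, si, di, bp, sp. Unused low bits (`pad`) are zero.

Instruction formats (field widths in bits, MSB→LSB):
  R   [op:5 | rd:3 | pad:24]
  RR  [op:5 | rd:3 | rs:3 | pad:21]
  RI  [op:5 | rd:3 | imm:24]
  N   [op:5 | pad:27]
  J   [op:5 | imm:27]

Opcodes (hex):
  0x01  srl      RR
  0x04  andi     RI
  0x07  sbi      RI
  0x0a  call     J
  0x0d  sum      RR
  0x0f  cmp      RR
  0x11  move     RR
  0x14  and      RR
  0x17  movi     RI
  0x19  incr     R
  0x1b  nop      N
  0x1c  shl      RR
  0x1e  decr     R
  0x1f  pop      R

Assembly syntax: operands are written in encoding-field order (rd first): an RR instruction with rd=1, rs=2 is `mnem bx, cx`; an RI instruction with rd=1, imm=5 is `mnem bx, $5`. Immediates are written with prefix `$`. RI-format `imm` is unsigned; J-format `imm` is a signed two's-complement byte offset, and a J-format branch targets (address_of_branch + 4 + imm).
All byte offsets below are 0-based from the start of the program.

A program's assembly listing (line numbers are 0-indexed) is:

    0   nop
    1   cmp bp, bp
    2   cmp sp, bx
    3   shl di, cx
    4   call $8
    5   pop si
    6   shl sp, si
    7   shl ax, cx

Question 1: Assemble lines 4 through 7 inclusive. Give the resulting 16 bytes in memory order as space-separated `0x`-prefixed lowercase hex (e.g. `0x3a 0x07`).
0x08 0x00 0x00 0x50 0x00 0x00 0x00 0xfc 0x00 0x00 0x80 0xe7 0x00 0x00 0x40 0xe0

4. call fields op=0xa:5|imm=8:27 → word 50000008h → 08 00 00 50
5. pop fields op=0x1f:5|rd=4:3|pad=0:24 → word fc000000h → 00 00 00 fc
6. shl fields op=0x1c:5|rd=7:3|rs=4:3|pad=0:21 → word e7800000h → 00 00 80 e7
7. shl fields op=0x1c:5|rd=0:3|rs=2:3|pad=0:21 → word e0400000h → 00 00 40 e0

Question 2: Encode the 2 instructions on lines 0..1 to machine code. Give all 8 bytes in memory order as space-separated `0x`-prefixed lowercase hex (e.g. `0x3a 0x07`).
0x00 0x00 0x00 0xd8 0x00 0x00 0xc0 0x7e

0. nop fields op=0x1b:5|pad=0:27 → word d8000000h → 00 00 00 d8
1. cmp fields op=0xf:5|rd=6:3|rs=6:3|pad=0:21 → word 7ec00000h → 00 00 c0 7e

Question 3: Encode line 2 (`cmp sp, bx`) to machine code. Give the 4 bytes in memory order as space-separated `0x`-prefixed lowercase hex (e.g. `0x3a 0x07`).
L2: cmp op=0xf:5|rd=7:3|rs=1:3|pad=0:21 ⇒ 0x7f200000 ⇒ little 00 00 20 7f

0x00 0x00 0x20 0x7f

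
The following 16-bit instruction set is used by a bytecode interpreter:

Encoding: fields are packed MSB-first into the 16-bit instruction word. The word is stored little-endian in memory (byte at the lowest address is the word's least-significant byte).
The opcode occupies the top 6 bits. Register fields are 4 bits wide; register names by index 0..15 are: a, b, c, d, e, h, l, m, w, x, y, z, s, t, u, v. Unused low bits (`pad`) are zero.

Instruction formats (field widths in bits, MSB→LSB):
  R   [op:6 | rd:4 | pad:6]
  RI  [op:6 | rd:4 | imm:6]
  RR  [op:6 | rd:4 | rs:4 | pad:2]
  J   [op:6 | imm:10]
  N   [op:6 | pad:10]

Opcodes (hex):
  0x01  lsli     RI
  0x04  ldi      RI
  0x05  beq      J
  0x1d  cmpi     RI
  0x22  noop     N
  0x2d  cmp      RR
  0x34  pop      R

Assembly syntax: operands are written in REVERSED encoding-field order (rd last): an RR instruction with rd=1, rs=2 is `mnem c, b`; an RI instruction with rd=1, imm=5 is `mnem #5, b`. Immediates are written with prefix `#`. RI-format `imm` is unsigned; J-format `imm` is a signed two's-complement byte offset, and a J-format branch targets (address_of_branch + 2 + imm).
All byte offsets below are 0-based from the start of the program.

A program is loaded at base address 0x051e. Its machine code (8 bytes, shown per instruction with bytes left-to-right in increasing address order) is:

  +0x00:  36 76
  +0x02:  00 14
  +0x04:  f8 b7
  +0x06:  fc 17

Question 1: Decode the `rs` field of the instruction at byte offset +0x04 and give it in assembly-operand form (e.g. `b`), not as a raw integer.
u

@+04  little-endian(f8 b7) = 0xb7f8
  op=0xb7f8>>10=0x2d ⇒ cmp (RR)
  [9:6] rd=15 = v
  [5:2] rs=14 = u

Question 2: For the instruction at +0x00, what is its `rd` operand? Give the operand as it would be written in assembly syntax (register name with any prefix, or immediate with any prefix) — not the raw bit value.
w

@+00  little-endian(36 76) = 0x7636
  op=0x7636>>10=0x1d ⇒ cmpi (RI)
  rd: (w>>6)&0xf=0x8 → w
  imm: (w>>0)&0x3f=0x36 → #54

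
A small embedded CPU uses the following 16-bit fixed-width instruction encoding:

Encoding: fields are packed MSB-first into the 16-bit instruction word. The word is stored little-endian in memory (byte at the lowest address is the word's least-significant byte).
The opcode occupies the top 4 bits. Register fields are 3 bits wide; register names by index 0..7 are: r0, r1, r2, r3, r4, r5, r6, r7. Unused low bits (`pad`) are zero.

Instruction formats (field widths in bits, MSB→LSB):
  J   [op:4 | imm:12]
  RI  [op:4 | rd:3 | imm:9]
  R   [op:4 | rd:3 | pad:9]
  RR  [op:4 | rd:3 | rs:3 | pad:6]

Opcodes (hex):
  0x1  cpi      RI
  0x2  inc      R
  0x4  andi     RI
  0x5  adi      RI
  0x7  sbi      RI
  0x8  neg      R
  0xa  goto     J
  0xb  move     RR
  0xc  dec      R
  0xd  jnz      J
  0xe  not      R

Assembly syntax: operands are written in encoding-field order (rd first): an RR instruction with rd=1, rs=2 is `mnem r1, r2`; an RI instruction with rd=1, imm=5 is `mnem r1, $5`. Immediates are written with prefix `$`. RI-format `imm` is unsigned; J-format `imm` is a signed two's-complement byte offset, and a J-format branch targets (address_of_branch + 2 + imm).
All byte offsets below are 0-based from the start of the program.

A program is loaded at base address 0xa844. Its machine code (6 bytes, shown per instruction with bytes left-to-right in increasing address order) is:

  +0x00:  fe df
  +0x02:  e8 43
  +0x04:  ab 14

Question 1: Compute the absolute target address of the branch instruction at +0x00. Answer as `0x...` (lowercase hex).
@+00  little-endian(fe df) = 0xdffe
  top 4b → 0xd → jnz [J]
  imm@[11:0]=0xffe (s12→-2) ⇒ $-2
  target = base 0xa844 + off 0x00 + 2 + imm -2 = 0xa844

0xa844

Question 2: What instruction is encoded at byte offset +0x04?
+0x04: ab 14 ⇒ word 0x14ab (little)
  opcode bits[15:12]=0x1: cpi/RI
  [11:9] rd=2 = r2
  [8:0] imm=171 = $171

cpi r2, $171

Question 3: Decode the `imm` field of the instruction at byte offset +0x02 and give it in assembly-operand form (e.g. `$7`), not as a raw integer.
$488

+0x02: e8 43 ⇒ word 0x43e8 (little)
  top 4b → 0x4 → andi [RI]
  [11:9] rd=1 = r1
  [8:0] imm=488 = $488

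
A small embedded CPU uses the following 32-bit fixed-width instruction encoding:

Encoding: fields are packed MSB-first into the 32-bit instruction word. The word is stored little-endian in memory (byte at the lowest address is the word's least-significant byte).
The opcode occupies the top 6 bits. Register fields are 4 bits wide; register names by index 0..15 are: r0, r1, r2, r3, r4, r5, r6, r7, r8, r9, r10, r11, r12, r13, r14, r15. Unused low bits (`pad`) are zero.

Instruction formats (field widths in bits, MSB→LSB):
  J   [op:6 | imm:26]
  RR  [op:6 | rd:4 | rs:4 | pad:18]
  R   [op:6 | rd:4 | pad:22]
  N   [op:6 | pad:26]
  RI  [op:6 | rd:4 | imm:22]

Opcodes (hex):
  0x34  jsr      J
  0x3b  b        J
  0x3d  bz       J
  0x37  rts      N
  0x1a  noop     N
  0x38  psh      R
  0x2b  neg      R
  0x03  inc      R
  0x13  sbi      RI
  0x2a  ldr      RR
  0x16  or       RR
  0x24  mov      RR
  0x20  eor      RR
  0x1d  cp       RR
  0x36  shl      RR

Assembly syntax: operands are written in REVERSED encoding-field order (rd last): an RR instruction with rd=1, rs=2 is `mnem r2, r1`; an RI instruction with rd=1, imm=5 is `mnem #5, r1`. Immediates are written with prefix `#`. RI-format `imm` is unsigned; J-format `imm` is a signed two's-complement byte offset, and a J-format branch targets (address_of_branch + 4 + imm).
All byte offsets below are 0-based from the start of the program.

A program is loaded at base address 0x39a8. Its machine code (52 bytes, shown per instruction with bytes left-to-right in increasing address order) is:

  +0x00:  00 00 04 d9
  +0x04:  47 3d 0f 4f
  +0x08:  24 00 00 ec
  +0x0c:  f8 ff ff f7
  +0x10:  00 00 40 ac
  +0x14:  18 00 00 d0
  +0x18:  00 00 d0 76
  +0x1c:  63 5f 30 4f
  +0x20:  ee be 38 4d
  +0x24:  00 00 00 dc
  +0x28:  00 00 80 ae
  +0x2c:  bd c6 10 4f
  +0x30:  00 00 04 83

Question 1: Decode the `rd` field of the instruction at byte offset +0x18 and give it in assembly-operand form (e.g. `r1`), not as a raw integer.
@+18  little-endian(00 00 d0 76) = 0x76d00000
  top 6b → 0x1d → cp [RR]
  rd@[25:22]=0xb ⇒ r11
  rs@[21:18]=0x4 ⇒ r4

r11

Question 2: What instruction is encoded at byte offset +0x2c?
@+2c  little-endian(bd c6 10 4f) = 0x4f10c6bd
  top 6b → 0x13 → sbi [RI]
  rd@[25:22]=0xc ⇒ r12
  imm@[21:0]=0x10c6bd ⇒ #1099453

sbi #1099453, r12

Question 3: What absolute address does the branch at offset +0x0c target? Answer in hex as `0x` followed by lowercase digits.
0x39b0

[0c] f8 ff ff f7 → 0xf7fffff8
  opcode bits[31:26]=0x3d: bz/J
  imm@[25:0]=0x3fffff8 (s26→-8) ⇒ #-8
  target = base 0x39a8 + off 0x0c + 4 + imm -8 = 0x39b0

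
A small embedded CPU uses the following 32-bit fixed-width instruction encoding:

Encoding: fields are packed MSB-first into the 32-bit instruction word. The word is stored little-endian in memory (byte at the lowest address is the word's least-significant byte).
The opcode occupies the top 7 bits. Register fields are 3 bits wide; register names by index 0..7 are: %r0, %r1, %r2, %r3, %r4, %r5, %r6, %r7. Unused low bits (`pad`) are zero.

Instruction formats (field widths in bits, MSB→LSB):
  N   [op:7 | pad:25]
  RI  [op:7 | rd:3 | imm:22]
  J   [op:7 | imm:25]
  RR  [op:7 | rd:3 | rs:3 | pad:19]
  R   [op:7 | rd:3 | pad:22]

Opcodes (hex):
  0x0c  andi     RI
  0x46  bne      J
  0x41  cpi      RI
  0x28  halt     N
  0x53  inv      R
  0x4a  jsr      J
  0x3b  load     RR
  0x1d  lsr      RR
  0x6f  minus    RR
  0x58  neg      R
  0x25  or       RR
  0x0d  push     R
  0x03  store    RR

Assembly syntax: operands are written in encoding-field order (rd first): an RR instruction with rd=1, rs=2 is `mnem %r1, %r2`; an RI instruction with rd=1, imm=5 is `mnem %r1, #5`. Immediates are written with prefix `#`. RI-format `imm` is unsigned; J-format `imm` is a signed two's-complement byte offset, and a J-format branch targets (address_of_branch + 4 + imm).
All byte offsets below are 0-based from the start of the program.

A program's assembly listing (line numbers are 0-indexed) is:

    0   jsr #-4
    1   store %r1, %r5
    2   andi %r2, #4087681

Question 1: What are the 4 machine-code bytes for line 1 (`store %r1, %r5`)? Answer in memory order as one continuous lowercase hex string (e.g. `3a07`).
00006806

1. store fields op=0x3:7|rd=1:3|rs=5:3|pad=0:19 → word 06680000h → 00 00 68 06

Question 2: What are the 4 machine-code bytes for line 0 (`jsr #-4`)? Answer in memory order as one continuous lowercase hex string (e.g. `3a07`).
L0: jsr op=0x4a:7|imm=-4:25 ⇒ 0x95fffffc ⇒ little fc ff ff 95

fcffff95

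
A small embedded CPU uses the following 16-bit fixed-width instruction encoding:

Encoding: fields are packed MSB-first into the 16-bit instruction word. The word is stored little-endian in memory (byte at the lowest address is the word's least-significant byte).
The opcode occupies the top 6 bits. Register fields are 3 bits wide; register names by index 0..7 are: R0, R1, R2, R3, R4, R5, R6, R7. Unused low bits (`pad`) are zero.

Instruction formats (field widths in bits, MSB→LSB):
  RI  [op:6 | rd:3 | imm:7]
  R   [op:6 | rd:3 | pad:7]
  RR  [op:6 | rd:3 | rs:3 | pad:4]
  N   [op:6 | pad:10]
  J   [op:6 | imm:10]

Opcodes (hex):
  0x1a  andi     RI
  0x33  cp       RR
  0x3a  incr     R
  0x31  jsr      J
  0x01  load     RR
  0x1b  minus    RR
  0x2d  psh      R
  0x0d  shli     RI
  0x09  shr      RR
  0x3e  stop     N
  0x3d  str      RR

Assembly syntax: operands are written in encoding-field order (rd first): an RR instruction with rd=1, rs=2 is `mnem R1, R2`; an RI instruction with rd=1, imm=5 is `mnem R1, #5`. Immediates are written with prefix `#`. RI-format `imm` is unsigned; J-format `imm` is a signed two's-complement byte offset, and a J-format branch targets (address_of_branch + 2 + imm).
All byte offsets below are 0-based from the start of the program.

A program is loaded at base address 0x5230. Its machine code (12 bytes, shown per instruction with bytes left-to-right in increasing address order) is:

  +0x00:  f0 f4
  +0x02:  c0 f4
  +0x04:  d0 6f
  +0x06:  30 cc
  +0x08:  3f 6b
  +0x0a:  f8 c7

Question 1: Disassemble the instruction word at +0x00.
[00] f0 f4 → 0xf4f0
  opcode bits[15:10]=0x3d: str/RR
  rd: (w>>7)&0x7=0x1 → R1
  rs: (w>>4)&0x7=0x7 → R7

str R1, R7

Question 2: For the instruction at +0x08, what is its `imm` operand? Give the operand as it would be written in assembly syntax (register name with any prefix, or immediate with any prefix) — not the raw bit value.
#63

+0x08: 3f 6b ⇒ word 0x6b3f (little)
  opcode bits[15:10]=0x1a: andi/RI
  [9:7] rd=6 = R6
  [6:0] imm=63 = #63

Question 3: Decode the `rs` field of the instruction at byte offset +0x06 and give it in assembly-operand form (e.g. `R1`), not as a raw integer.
off 0x06: read 30 cc as little → 0xcc30
  opcode bits[15:10]=0x33: cp/RR
  [9:7] rd=0 = R0
  [6:4] rs=3 = R3

R3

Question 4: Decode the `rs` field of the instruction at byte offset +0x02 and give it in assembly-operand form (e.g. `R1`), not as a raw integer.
R4

[02] c0 f4 → 0xf4c0
  opcode bits[15:10]=0x3d: str/RR
  rd: (w>>7)&0x7=0x1 → R1
  rs: (w>>4)&0x7=0x4 → R4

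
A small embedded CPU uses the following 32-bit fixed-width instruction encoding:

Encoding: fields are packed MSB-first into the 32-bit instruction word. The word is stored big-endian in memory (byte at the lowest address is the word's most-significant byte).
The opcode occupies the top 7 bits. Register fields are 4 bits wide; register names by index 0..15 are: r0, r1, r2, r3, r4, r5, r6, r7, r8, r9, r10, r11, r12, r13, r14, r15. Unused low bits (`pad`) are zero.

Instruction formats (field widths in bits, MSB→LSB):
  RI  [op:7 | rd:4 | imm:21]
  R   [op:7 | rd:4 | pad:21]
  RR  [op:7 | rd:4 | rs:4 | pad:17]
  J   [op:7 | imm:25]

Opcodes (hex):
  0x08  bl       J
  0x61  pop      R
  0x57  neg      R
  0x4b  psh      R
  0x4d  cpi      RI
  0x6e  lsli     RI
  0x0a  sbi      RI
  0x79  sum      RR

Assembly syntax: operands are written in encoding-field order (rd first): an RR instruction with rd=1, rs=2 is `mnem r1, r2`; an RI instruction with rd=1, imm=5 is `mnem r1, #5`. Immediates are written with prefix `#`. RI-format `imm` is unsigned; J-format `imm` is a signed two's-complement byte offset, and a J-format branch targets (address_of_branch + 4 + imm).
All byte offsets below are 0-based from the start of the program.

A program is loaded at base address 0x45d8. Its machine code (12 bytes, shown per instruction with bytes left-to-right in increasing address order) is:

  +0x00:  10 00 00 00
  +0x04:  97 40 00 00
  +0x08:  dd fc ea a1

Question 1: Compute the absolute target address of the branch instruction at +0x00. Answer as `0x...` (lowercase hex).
0x45dc

[00] 10 00 00 00 → 0x10000000
  op=0x10000000>>25=0x8 ⇒ bl (J)
  imm@[24:0]=0x0 ⇒ #0
  target = base 0x45d8 + off 0x00 + 4 + imm 0 = 0x45dc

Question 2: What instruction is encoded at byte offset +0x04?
psh r10

[04] 97 40 00 00 → 0x97400000
  op=0x97400000>>25=0x4b ⇒ psh (R)
  rd@[24:21]=0xa ⇒ r10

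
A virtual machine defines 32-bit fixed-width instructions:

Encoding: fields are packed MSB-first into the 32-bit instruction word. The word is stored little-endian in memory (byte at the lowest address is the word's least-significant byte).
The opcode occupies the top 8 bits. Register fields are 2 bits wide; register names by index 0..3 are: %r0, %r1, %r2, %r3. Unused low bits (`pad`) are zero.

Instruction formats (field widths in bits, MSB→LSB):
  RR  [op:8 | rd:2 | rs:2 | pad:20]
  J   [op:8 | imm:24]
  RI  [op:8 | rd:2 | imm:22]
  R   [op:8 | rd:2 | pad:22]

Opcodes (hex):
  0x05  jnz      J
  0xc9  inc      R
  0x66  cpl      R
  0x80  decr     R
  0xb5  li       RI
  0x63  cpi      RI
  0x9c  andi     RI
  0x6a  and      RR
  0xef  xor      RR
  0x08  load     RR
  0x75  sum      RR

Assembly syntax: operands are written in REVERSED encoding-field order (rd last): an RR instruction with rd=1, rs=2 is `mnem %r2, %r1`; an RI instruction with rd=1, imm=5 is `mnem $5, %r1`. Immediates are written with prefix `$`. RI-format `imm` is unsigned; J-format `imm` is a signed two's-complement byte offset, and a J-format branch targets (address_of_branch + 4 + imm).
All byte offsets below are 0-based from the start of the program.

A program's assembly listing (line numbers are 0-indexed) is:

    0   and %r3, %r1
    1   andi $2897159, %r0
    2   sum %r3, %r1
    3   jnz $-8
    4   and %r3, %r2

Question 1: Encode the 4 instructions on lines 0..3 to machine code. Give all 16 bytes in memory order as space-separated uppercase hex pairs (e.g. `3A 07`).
line 0 (and): pack op=0x6a:8|rd=1:2|rs=3:2|pad=0:20 = 0x6a700000; little→ 00 00 70 6a
line 1 (andi): pack op=0x9c:8|rd=0:2|imm=2897159:22 = 0x9c2c3507; little→ 07 35 2c 9c
line 2 (sum): pack op=0x75:8|rd=1:2|rs=3:2|pad=0:20 = 0x75700000; little→ 00 00 70 75
line 3 (jnz): pack op=0x5:8|imm=-8:24 = 0x05fffff8; little→ f8 ff ff 05

00 00 70 6A 07 35 2C 9C 00 00 70 75 F8 FF FF 05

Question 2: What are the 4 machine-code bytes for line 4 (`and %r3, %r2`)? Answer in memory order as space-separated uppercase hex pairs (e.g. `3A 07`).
L4: and op=0x6a:8|rd=2:2|rs=3:2|pad=0:20 ⇒ 0x6ab00000 ⇒ little 00 00 b0 6a

00 00 B0 6A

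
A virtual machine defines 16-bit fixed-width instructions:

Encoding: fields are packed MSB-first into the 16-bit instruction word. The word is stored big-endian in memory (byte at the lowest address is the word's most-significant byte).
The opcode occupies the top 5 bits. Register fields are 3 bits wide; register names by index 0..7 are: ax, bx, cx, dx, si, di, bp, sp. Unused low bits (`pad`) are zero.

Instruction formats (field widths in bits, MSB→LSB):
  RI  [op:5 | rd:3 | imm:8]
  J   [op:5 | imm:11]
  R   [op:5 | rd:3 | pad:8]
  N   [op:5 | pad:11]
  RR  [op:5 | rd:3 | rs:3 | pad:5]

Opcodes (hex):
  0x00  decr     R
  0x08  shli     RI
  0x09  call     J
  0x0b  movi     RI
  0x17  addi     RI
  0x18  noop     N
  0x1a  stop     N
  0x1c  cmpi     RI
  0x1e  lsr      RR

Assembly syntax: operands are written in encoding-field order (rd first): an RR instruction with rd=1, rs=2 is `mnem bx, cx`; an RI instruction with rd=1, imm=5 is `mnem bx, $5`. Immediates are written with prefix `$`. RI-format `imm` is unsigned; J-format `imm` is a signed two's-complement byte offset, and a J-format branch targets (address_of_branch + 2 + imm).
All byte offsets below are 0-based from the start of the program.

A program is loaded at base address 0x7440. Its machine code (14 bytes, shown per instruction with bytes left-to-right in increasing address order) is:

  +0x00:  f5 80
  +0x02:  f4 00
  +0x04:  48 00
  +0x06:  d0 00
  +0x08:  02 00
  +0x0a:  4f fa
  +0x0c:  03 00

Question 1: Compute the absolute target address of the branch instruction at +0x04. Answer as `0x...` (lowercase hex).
0x7446

+0x04: 48 00 ⇒ word 0x4800 (big)
  top 5b → 0x9 → call [J]
  imm@[10:0]=0x0 ⇒ $0
  target = base 0x7440 + off 0x04 + 2 + imm 0 = 0x7446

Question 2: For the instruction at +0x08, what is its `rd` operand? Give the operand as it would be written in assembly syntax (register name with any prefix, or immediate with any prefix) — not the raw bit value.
cx

off 0x08: read 02 00 as big → 0x0200
  top 5b → 0x0 → decr [R]
  rd@[10:8]=0x2 ⇒ cx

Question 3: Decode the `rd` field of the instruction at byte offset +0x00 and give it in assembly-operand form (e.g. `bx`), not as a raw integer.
di

+0x00: f5 80 ⇒ word 0xf580 (big)
  top 5b → 0x1e → lsr [RR]
  rd: (w>>8)&0x7=0x5 → di
  rs: (w>>5)&0x7=0x4 → si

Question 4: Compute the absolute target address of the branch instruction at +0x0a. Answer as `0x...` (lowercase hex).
off 0x0a: read 4f fa as big → 0x4ffa
  opcode bits[15:11]=0x9: call/J
  [10:0] imm=2042 (s11→-6) = $-6
  target = base 0x7440 + off 0x0a + 2 + imm -6 = 0x7446

0x7446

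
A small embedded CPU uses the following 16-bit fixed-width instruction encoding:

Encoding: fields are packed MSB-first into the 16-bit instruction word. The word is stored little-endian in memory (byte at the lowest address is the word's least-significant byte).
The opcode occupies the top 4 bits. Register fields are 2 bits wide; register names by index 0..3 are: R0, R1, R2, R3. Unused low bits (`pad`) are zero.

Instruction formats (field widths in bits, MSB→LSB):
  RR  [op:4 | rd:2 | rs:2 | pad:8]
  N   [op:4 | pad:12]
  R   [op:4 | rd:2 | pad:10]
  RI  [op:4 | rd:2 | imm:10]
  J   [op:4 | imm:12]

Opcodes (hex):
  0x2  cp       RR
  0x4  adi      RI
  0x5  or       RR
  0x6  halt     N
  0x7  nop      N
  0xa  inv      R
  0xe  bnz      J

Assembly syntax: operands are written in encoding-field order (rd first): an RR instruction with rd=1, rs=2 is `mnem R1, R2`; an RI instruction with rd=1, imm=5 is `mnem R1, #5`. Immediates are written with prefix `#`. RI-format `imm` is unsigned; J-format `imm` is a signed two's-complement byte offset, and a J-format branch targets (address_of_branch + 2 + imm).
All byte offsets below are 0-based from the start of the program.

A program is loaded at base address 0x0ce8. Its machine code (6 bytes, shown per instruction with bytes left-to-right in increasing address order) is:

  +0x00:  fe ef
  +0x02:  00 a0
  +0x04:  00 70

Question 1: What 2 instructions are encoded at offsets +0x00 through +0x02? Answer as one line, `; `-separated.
+0x00: fe ef ⇒ word 0xeffe (little)
  opcode bits[15:12]=0xe: bnz/J
  [11:0] imm=4094 (s12→-2) = #-2
+0x02: 00 a0 ⇒ word 0xa000 (little)
  opcode bits[15:12]=0xa: inv/R
  [11:10] rd=0 = R0

bnz #-2; inv R0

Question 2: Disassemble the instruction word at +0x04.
nop

@+04  little-endian(00 70) = 0x7000
  op=0x7000>>12=0x7 ⇒ nop (N)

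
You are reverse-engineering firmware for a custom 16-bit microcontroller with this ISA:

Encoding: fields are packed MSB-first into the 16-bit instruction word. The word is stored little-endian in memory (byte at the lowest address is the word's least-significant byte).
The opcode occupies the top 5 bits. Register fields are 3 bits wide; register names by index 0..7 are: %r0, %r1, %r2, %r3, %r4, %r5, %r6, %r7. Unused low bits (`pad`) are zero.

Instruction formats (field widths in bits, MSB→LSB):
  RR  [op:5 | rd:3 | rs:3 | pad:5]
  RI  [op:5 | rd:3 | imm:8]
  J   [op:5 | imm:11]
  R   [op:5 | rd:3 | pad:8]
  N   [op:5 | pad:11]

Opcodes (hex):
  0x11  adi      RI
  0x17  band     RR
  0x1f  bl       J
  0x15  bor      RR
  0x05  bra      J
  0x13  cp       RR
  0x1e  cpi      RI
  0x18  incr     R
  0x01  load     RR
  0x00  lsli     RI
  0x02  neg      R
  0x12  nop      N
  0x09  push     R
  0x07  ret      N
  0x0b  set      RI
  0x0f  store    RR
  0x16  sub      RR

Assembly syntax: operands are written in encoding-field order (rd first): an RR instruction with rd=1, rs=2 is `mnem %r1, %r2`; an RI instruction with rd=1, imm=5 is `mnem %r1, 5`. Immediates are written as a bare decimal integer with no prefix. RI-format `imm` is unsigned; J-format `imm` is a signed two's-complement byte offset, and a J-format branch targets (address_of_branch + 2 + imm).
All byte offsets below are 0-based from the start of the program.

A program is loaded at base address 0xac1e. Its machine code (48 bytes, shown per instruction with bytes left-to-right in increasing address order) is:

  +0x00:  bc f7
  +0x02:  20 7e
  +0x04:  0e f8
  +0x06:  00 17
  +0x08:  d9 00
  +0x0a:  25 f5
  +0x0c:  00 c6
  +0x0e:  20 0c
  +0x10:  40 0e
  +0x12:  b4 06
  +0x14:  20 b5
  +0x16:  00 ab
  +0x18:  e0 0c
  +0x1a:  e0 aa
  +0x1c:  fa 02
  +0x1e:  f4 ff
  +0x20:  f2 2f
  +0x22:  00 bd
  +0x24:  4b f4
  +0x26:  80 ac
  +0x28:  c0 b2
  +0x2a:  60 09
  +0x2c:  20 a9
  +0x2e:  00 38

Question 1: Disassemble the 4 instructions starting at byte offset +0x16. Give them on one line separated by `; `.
+0x16: 00 ab ⇒ word 0xab00 (little)
  op=0xab00>>11=0x15 ⇒ bor (RR)
  rd@[10:8]=0x3 ⇒ %r3
  rs@[7:5]=0x0 ⇒ %r0
+0x18: e0 0c ⇒ word 0x0ce0 (little)
  op=0x0ce0>>11=0x1 ⇒ load (RR)
  rd@[10:8]=0x4 ⇒ %r4
  rs@[7:5]=0x7 ⇒ %r7
+0x1a: e0 aa ⇒ word 0xaae0 (little)
  op=0xaae0>>11=0x15 ⇒ bor (RR)
  rd@[10:8]=0x2 ⇒ %r2
  rs@[7:5]=0x7 ⇒ %r7
+0x1c: fa 02 ⇒ word 0x02fa (little)
  op=0x02fa>>11=0x0 ⇒ lsli (RI)
  rd@[10:8]=0x2 ⇒ %r2
  imm@[7:0]=0xfa ⇒ 250

bor %r3, %r0; load %r4, %r7; bor %r2, %r7; lsli %r2, 250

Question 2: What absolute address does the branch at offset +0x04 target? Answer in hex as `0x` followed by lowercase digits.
0xac32

off 0x04: read 0e f8 as little → 0xf80e
  opcode bits[15:11]=0x1f: bl/J
  imm@[10:0]=0xe ⇒ 14
  target = base 0xac1e + off 0x04 + 2 + imm 14 = 0xac32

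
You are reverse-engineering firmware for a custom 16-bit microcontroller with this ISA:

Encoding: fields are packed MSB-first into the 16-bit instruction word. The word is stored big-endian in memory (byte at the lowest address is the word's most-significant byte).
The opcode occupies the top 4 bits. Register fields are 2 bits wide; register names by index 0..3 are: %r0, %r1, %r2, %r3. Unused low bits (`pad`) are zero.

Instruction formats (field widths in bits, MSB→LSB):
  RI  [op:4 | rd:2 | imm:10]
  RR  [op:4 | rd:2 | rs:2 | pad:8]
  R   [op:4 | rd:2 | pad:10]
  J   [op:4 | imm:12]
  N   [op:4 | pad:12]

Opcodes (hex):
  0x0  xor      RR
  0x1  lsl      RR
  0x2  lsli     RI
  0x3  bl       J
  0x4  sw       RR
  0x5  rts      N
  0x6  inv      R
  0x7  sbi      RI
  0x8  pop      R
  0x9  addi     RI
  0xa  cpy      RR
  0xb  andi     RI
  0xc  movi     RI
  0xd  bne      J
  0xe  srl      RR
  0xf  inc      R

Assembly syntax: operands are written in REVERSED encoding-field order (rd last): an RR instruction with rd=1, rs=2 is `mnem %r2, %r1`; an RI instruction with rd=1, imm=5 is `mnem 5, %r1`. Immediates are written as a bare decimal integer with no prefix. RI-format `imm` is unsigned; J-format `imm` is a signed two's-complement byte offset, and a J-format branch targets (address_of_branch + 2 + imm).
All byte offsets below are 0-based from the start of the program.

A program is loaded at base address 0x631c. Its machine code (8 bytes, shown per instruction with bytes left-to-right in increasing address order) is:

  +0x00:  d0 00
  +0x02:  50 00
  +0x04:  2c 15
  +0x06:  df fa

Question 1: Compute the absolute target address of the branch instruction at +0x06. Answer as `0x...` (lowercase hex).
0x631e

+0x06: df fa ⇒ word 0xdffa (big)
  op=0xdffa>>12=0xd ⇒ bne (J)
  imm@[11:0]=0xffa (s12→-6) ⇒ -6
  target = base 0x631c + off 0x06 + 2 + imm -6 = 0x631e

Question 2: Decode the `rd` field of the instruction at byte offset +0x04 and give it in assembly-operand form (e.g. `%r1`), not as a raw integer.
%r3

+0x04: 2c 15 ⇒ word 0x2c15 (big)
  opcode bits[15:12]=0x2: lsli/RI
  rd: (w>>10)&0x3=0x3 → %r3
  imm: (w>>0)&0x3ff=0x15 → 21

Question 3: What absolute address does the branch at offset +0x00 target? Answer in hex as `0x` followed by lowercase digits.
+0x00: d0 00 ⇒ word 0xd000 (big)
  opcode bits[15:12]=0xd: bne/J
  imm@[11:0]=0x0 ⇒ 0
  target = base 0x631c + off 0x00 + 2 + imm 0 = 0x631e

0x631e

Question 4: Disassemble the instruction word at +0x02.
rts

[02] 50 00 → 0x5000
  opcode bits[15:12]=0x5: rts/N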